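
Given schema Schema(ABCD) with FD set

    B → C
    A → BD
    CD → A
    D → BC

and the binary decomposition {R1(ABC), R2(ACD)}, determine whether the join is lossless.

Yes

Common attributes: R1 ∩ R2 = {AC}.
Closure of {AC}: A → BD applies, adding BD. So (AC)⁺ = {ABCD}.
This closure contains every attribute of R1, so R1 ∩ R2 → R1. The join is lossless.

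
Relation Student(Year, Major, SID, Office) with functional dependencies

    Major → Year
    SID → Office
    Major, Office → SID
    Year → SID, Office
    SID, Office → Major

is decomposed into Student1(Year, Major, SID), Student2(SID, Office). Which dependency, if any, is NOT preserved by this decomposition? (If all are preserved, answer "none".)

none

Major → Year lies within Student1.
SID → Office lies within Student2.
Major, Office → SID: restricted closure across fragments reaches SID.
Year → SID, Office: restricted closure across fragments reaches SID, Office.
SID, Office → Major: restricted closure across fragments reaches Major.
Every dependency is enforceable on the fragments, so the decomposition is dependency-preserving.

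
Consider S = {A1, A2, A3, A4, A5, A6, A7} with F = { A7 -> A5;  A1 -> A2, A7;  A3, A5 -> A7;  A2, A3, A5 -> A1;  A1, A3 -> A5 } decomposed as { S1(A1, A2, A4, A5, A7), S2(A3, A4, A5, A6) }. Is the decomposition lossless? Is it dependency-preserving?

Lossless test: (A4, A5)⁺ = {A4, A5}, which is a superkey of neither fragment — lossy.
Dependency preservation: the restricted closure of {A3, A5} across the fragments never reaches {A7}, so A3, A5 → A7 cannot be enforced without a join — not preserved.

lossy and not dependency-preserving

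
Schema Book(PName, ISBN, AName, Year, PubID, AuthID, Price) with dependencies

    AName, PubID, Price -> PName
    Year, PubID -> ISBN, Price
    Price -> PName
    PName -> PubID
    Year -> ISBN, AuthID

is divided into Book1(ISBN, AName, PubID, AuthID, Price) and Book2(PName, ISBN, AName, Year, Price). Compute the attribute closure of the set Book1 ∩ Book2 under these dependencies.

Book1 ∩ Book2 = {ISBN, AName, Price}.
Price → PName applies, adding PName
PName → PubID applies, adding PubID
Closure: {PName, ISBN, AName, PubID, Price}.

PName, ISBN, AName, PubID, Price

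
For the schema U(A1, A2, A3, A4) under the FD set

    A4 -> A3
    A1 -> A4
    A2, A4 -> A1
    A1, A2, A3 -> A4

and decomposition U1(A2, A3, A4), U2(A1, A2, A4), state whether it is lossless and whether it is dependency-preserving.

lossless and dependency-preserving

Lossless test: (A2, A4)⁺ = {A1, A2, A3, A4}, which contains all of one fragment — lossless.
Dependency preservation: A1, A2, A3 → A4 is not contained in any single fragment, but the restricted closure of its left-hand side across the fragments still reaches the right-hand side; the remaining FDs each lie inside some fragment. All dependencies are preserved.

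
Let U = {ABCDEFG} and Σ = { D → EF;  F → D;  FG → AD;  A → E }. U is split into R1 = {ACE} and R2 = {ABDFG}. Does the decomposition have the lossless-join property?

No

Common attributes: R1 ∩ R2 = {A}.
Closure of {A}: A → E applies, adding E. So (A)⁺ = {AE}.
The closure contains neither all of R1 = {ACE} nor all of R2 = {ABDFG}, so the common attributes are not a superkey of either fragment. The join is lossy.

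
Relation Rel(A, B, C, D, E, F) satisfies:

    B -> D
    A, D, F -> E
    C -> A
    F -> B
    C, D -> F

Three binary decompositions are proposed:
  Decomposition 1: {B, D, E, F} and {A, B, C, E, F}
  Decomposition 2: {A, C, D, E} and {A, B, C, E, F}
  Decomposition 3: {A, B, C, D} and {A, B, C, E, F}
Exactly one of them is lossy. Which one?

Decomposition 2

Decomposition 1: common = {B, E, F}, closure = {B, D, E, F} → lossless.
Decomposition 2: common = {A, C, E}, closure = {A, C, E} → lossy.
Decomposition 3: common = {A, B, C}, closure = {A, B, C, D, E, F} → lossless.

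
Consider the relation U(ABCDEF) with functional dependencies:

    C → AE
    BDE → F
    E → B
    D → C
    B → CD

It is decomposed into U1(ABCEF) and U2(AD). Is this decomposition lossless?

Common attributes: U1 ∩ U2 = {A}.
No dependency enlarges {A}, so (A)⁺ = {A}.
The closure contains neither all of U1 = {ABCEF} nor all of U2 = {AD}, so the common attributes are not a superkey of either fragment. The join is lossy.

No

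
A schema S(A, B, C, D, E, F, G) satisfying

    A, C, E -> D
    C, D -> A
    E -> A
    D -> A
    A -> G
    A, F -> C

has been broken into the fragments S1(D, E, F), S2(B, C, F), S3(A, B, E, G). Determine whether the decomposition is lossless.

Chase test. Columns are A, B, C, D, E, F, G; row i has aⱼ where attribute j ∈ Si, else bᵢⱼ.
Initial tableau (one row per fragment):
  row 1: b11 b12 b13 a4 a5 a6 b17
  row 2: b21 a2 a3 b24 b25 a6 b27
  row 3: a1 a2 b33 b34 a5 b36 a7
Rows 1 and 3 agree on E; apply E→A and equate their A entries.
Rows 1 and 3 agree on A; apply A→G and equate their G entries.
No row becomes fully distinguished — the join is lossy.

No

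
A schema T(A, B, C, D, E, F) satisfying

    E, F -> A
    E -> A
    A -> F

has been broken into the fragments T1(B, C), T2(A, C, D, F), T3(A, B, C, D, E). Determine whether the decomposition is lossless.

Yes

Chase test. Columns are A, B, C, D, E, F; row i has aⱼ where attribute j ∈ Ti, else bᵢⱼ.
Initial tableau (one row per fragment):
  row 1: b11 a2 a3 b14 b15 b16
  row 2: a1 b22 a3 a4 b25 a6
  row 3: a1 a2 a3 a4 a5 b36
Rows 2 and 3 agree on A; apply A→F and equate their F entries.
Row 3 is now all distinguished symbols — the join is lossless.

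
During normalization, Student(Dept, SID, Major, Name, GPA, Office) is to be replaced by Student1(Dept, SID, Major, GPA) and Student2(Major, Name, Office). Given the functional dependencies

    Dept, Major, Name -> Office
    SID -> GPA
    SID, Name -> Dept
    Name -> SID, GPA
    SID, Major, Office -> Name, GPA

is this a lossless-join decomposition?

Common attributes: Student1 ∩ Student2 = {Major}.
No dependency enlarges {Major}, so (Major)⁺ = {Major}.
The closure contains neither all of Student1 = {Dept, SID, Major, GPA} nor all of Student2 = {Major, Name, Office}, so the common attributes are not a superkey of either fragment. The join is lossy.

No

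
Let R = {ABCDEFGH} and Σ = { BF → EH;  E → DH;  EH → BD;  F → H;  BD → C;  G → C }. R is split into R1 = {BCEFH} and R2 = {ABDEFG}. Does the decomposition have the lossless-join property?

Common attributes: R1 ∩ R2 = {BEF}.
Closure of {BEF}: BF → EH applies, adding H; E → DH applies, adding D; BD → C applies, adding C. So (BEF)⁺ = {BCDEFH}.
This closure contains every attribute of R1, so R1 ∩ R2 → R1. The join is lossless.

Yes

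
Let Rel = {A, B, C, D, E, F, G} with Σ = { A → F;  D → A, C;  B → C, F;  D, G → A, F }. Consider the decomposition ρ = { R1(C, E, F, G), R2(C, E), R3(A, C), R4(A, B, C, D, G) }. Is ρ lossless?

No

Chase test. Columns are A, B, C, D, E, F, G; row i has aⱼ where attribute j ∈ Ri, else bᵢⱼ.
Initial tableau (one row per fragment):
  row 1: b11 b12 a3 b14 a5 a6 a7
  row 2: b21 b22 a3 b24 a5 b26 b27
  row 3: a1 b32 a3 b34 b35 b36 b37
  row 4: a1 a2 a3 a4 b45 b46 a7
Rows 3 and 4 agree on A; apply A→F and equate their F entries.
No row becomes fully distinguished — the join is lossy.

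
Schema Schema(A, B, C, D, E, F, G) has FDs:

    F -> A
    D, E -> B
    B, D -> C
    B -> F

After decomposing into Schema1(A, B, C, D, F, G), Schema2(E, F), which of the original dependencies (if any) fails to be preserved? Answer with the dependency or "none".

D, E -> B

Check D, E → B: no single fragment contains all of {B, D, E}, and the restricted closure of {D, E} across the fragments never reaches {B}.
F → A is preserved.
B, D → C is preserved.
B → F is preserved.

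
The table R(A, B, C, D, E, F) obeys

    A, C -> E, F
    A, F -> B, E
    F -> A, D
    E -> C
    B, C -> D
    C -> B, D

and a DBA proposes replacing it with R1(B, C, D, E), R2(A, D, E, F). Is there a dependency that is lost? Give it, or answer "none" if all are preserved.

A, C -> E, F

Check A, C → E, F: no single fragment contains all of {A, C, E, F}, and the restricted closure of {A, C} across the fragments never reaches {E, F}.
A, F → B, E is preserved.
F → A, D is preserved.
E → C is preserved.
B, C → D is preserved.
C → B, D is preserved.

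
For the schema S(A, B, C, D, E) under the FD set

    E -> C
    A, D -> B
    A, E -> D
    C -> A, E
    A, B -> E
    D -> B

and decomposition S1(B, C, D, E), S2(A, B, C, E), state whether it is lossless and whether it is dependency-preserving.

Lossless test: (B, C, E)⁺ = {A, B, C, D, E}, which contains all of one fragment — lossless.
Dependency preservation: A, D → B; A, E → D are not contained in any single fragment, but the restricted closure of each left-hand side across the fragments still reaches the right-hand side; the remaining FDs each lie inside some fragment. All dependencies are preserved.

lossless and dependency-preserving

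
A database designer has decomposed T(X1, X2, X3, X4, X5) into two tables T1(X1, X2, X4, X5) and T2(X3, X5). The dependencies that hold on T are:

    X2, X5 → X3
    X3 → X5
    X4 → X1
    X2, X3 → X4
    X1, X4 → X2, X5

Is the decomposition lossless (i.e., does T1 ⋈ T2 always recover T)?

Common attributes: T1 ∩ T2 = {X5}.
No dependency enlarges {X5}, so (X5)⁺ = {X5}.
The closure contains neither all of T1 = {X1, X2, X4, X5} nor all of T2 = {X3, X5}, so the common attributes are not a superkey of either fragment. The join is lossy.

No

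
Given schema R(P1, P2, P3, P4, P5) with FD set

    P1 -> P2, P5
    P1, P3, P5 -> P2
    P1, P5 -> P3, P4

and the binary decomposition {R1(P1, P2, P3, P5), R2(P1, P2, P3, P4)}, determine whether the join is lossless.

Yes

Common attributes: R1 ∩ R2 = {P1, P2, P3}.
Closure of {P1, P2, P3}: P1 → P2, P5 applies, adding P5; P1, P5 → P3, P4 applies, adding P4. So (P1, P2, P3)⁺ = {P1, P2, P3, P4, P5}.
This closure contains every attribute of R1, so R1 ∩ R2 → R1. The join is lossless.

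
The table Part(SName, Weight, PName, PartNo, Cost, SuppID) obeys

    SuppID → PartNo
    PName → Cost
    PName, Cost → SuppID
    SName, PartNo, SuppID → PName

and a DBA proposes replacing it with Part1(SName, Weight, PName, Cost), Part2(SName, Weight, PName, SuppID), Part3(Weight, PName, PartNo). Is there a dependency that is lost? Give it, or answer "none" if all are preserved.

Check SuppID → PartNo: no single fragment contains all of {PartNo, SuppID}, and the restricted closure of {SuppID} across the fragments never reaches {PartNo}.
PName → Cost is preserved.
PName, Cost → SuppID is preserved.
SName, PartNo, SuppID → PName is preserved.

SuppID → PartNo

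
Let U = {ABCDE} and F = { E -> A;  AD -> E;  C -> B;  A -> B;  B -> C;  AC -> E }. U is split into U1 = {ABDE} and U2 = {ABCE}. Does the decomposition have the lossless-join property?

Common attributes: U1 ∩ U2 = {ABE}.
Closure of {ABE}: B → C applies, adding C. So (ABE)⁺ = {ABCE}.
This closure contains every attribute of U2, so U1 ∩ U2 → U2. The join is lossless.

Yes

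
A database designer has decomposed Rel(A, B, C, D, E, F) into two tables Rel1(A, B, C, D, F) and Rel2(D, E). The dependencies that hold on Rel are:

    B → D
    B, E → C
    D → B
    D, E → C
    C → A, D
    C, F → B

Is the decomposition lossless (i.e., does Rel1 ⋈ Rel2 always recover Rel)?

No

Common attributes: Rel1 ∩ Rel2 = {D}.
Closure of {D}: D → B applies, adding B. So (D)⁺ = {B, D}.
The closure contains neither all of Rel1 = {A, B, C, D, F} nor all of Rel2 = {D, E}, so the common attributes are not a superkey of either fragment. The join is lossy.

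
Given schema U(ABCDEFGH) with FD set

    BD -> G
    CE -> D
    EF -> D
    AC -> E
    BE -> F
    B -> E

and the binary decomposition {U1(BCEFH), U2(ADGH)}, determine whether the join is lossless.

Common attributes: U1 ∩ U2 = {H}.
No dependency enlarges {H}, so (H)⁺ = {H}.
The closure contains neither all of U1 = {BCEFH} nor all of U2 = {ADGH}, so the common attributes are not a superkey of either fragment. The join is lossy.

No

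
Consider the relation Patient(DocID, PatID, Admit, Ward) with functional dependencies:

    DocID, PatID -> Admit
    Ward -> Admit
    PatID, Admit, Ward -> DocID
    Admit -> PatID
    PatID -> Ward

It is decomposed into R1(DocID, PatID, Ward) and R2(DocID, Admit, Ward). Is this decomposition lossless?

Common attributes: R1 ∩ R2 = {DocID, Ward}.
Closure of {DocID, Ward}: Ward → Admit applies, adding Admit; Admit → PatID applies, adding PatID. So (DocID, Ward)⁺ = {DocID, PatID, Admit, Ward}.
This closure contains every attribute of R1, so R1 ∩ R2 → R1. The join is lossless.

Yes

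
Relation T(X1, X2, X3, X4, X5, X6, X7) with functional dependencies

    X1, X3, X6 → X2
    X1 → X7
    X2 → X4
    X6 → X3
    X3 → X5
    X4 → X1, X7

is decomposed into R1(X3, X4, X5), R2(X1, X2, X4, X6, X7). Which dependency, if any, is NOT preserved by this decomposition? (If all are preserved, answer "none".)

Check X6 → X3: no single fragment contains all of {X3, X6}, and the restricted closure of {X6} across the fragments never reaches {X3}.
X1, X3, X6 → X2 is preserved.
X1 → X7 is preserved.
X2 → X4 is preserved.
X3 → X5 is preserved.
X4 → X1, X7 is preserved.

X6 → X3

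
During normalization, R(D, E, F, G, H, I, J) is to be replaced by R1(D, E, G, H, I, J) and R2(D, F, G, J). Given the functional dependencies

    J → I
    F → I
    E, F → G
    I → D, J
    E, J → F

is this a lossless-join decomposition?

No

Common attributes: R1 ∩ R2 = {D, G, J}.
Closure of {D, G, J}: J → I applies, adding I. So (D, G, J)⁺ = {D, G, I, J}.
The closure contains neither all of R1 = {D, E, G, H, I, J} nor all of R2 = {D, F, G, J}, so the common attributes are not a superkey of either fragment. The join is lossy.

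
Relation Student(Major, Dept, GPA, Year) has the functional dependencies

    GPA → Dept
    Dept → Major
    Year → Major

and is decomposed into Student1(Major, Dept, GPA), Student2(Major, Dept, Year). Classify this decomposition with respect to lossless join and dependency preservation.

lossy but dependency-preserving

Lossless test: (Major, Dept)⁺ = {Major, Dept}, which is a superkey of neither fragment — lossy.
Dependency preservation: every FD's attributes lie within a single fragment, so each can be enforced locally — preserved.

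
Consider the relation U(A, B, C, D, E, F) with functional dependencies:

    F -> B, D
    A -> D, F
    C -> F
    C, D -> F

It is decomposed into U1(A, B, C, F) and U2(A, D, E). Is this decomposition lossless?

No

Common attributes: U1 ∩ U2 = {A}.
Closure of {A}: A → D, F applies, adding D, F; F → B, D applies, adding B. So (A)⁺ = {A, B, D, F}.
The closure contains neither all of U1 = {A, B, C, F} nor all of U2 = {A, D, E}, so the common attributes are not a superkey of either fragment. The join is lossy.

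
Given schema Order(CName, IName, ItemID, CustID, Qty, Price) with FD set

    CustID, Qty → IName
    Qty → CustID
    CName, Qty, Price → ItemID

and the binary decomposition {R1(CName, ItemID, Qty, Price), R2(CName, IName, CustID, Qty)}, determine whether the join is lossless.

Yes

Common attributes: R1 ∩ R2 = {CName, Qty}.
Closure of {CName, Qty}: Qty → CustID applies, adding CustID; CustID, Qty → IName applies, adding IName. So (CName, Qty)⁺ = {CName, IName, CustID, Qty}.
This closure contains every attribute of R2, so R1 ∩ R2 → R2. The join is lossless.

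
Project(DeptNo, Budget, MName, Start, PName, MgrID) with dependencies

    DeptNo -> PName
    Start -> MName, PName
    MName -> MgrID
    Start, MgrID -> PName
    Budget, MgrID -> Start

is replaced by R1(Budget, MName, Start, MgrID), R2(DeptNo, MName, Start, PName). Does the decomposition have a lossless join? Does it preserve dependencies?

lossy but dependency-preserving

Lossless test: (MName, Start)⁺ = {MName, Start, PName, MgrID}, which is a superkey of neither fragment — lossy.
Dependency preservation: Start, MgrID → PName is not contained in any single fragment, but the restricted closure of its left-hand side across the fragments still reaches the right-hand side; the remaining FDs each lie inside some fragment. All dependencies are preserved.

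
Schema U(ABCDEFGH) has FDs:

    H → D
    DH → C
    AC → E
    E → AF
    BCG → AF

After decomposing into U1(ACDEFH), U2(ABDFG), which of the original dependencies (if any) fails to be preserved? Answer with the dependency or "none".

BCG → AF

Check BCG → AF: no single fragment contains all of {ABCFG}, and the restricted closure of {BCG} across the fragments never reaches {AF}.
H → D is preserved.
DH → C is preserved.
AC → E is preserved.
E → AF is preserved.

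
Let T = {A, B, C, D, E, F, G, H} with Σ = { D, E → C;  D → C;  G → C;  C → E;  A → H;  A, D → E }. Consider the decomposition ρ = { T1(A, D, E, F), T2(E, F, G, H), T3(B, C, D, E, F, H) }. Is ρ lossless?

Chase test. Columns are A, B, C, D, E, F, G, H; row i has aⱼ where attribute j ∈ Ti, else bᵢⱼ.
Initial tableau (one row per fragment):
  row 1: a1 b12 b13 a4 a5 a6 b17 b18
  row 2: b21 b22 b23 b24 a5 a6 a7 a8
  row 3: b31 a2 a3 a4 a5 a6 b37 a8
Rows 1 and 3 agree on D, E; apply D, E→C and equate their C entries.
No row becomes fully distinguished — the join is lossy.

No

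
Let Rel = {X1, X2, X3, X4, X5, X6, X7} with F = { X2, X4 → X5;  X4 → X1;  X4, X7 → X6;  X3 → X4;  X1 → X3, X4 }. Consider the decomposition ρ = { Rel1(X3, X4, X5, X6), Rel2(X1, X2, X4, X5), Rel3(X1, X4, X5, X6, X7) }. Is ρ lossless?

No

Chase test. Columns are X1, X2, X3, X4, X5, X6, X7; row i has aⱼ where attribute j ∈ Reli, else bᵢⱼ.
Initial tableau (one row per fragment):
  row 1: b11 b12 a3 a4 a5 a6 b17
  row 2: a1 a2 b23 a4 a5 b26 b27
  row 3: a1 b32 b33 a4 a5 a6 a7
Rows 1 and 2 agree on X4; apply X4→X1 and equate their X1 entries.
Rows 1 and 2 agree on X1; apply X1→X3, X4 and equate their X3, X4 entries.
Rows 1 and 3 agree on X1; apply X1→X3, X4 and equate their X3, X4 entries.
No row becomes fully distinguished — the join is lossy.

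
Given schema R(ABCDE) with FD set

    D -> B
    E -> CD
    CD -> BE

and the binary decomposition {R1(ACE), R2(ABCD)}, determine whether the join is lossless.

No

Common attributes: R1 ∩ R2 = {AC}.
No dependency enlarges {AC}, so (AC)⁺ = {AC}.
The closure contains neither all of R1 = {ACE} nor all of R2 = {ABCD}, so the common attributes are not a superkey of either fragment. The join is lossy.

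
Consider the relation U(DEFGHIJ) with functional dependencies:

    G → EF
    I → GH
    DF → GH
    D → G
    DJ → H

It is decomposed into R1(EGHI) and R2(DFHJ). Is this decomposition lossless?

Common attributes: R1 ∩ R2 = {H}.
No dependency enlarges {H}, so (H)⁺ = {H}.
The closure contains neither all of R1 = {EGHI} nor all of R2 = {DFHJ}, so the common attributes are not a superkey of either fragment. The join is lossy.

No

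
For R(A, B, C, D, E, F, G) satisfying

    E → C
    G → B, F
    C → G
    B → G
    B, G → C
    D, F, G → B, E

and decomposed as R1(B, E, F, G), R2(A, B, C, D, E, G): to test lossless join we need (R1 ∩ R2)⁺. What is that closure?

R1 ∩ R2 = {B, E, G}.
E → C applies, adding C
G → B, F applies, adding F
Closure: {B, C, E, F, G}.

B, C, E, F, G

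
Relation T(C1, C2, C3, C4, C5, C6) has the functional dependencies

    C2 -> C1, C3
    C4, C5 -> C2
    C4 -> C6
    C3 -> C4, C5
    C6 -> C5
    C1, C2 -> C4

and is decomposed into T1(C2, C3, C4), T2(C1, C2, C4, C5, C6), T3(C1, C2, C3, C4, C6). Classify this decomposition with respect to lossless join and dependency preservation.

Lossless test (chase): Rows 1 and 2 agree on C2; apply C2→C1, C3 and equate their C1, C3 entries. Rows 1 and 2 agree on C4; apply C4→C6 and equate their C6 entries. Rows 1 and 2 agree on C3; apply C3→C4, C5 and equate their C4, C5 entries. Rows 1 and 3 agree on C3; apply C3→C4, C5 and equate their C4, C5 entries. Row 1 is now all distinguished symbols — the join is lossless.
Dependency preservation: C3 → C4, C5 is not contained in any single fragment, but the restricted closure of its left-hand side across the fragments still reaches the right-hand side; the remaining FDs each lie inside some fragment. All dependencies are preserved.

lossless and dependency-preserving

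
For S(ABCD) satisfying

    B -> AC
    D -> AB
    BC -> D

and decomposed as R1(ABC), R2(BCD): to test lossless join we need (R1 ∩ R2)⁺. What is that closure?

ABCD

R1 ∩ R2 = {BC}.
B → AC applies, adding A
BC → D applies, adding D
Closure: {ABCD}.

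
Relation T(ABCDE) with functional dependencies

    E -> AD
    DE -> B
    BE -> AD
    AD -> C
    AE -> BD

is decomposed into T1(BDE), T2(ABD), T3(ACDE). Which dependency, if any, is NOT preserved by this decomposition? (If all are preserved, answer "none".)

E → AD lies within T3.
DE → B lies within T1.
BE → AD: restricted closure across fragments reaches AD.
AD → C lies within T3.
AE → BD: restricted closure across fragments reaches BD.
Every dependency is enforceable on the fragments, so the decomposition is dependency-preserving.

none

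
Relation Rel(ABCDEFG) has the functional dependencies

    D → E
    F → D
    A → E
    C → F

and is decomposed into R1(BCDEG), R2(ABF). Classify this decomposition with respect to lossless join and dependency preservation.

Lossless test: (B)⁺ = {B}, which is a superkey of neither fragment — lossy.
Dependency preservation: the restricted closure of {F} across the fragments never reaches {D}, so F → D cannot be enforced without a join — not preserved.

lossy and not dependency-preserving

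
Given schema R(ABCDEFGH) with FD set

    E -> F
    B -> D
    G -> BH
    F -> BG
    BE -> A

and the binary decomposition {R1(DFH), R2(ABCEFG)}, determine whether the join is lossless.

Yes

Common attributes: R1 ∩ R2 = {F}.
Closure of {F}: F → BG applies, adding BG; B → D applies, adding D; G → BH applies, adding H. So (F)⁺ = {BDFGH}.
This closure contains every attribute of R1, so R1 ∩ R2 → R1. The join is lossless.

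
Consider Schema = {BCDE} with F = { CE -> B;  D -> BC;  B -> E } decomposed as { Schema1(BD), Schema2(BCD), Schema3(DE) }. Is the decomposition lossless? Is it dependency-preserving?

lossless but not dependency-preserving

Lossless test (chase): Rows 1 and 2 agree on D; apply D→BC and equate their BC entries. Rows 1 and 3 agree on D; apply D→BC and equate their BC entries. Rows 1 and 2 agree on B; apply B→E and equate their E entries. Rows 1 and 3 agree on B; apply B→E and equate their E entries. Row 1 is now all distinguished symbols — the join is lossless.
Dependency preservation: the restricted closure of {CE} across the fragments never reaches {B}, so CE → B cannot be enforced without a join — not preserved.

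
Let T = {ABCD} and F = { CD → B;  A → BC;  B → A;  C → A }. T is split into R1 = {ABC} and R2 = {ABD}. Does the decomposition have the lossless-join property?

Common attributes: R1 ∩ R2 = {AB}.
Closure of {AB}: A → BC applies, adding C. So (AB)⁺ = {ABC}.
This closure contains every attribute of R1, so R1 ∩ R2 → R1. The join is lossless.

Yes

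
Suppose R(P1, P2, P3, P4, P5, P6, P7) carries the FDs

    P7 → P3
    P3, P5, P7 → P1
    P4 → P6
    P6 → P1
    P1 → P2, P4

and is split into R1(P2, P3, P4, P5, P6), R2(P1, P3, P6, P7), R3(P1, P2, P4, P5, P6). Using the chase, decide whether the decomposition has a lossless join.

No

Chase test. Columns are P1, P2, P3, P4, P5, P6, P7; row i has aⱼ where attribute j ∈ Ri, else bᵢⱼ.
Initial tableau (one row per fragment):
  row 1: b11 a2 a3 a4 a5 a6 b17
  row 2: a1 b22 a3 b24 b25 a6 a7
  row 3: a1 a2 b33 a4 a5 a6 b37
Rows 1 and 2 agree on P6; apply P6→P1 and equate their P1 entries.
Rows 1 and 2 agree on P1; apply P1→P2, P4 and equate their P2, P4 entries.
No row becomes fully distinguished — the join is lossy.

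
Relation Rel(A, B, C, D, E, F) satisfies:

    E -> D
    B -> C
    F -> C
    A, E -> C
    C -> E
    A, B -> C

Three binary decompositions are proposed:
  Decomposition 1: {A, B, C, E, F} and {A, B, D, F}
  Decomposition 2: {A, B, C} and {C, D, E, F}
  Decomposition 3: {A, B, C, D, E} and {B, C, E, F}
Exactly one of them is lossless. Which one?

Decomposition 1: common = {A, B, F}, closure = {A, B, C, D, E, F} → lossless.
Decomposition 2: common = {C}, closure = {C, D, E} → lossy.
Decomposition 3: common = {B, C, E}, closure = {B, C, D, E} → lossy.

Decomposition 1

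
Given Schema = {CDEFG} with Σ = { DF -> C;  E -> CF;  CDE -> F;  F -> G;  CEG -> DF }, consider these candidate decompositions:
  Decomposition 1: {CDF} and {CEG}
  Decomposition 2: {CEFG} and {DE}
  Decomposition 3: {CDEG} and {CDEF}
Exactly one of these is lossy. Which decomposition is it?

Decomposition 1: common = {C}, closure = {C} → lossy.
Decomposition 2: common = {E}, closure = {CDEFG} → lossless.
Decomposition 3: common = {CDE}, closure = {CDEFG} → lossless.

Decomposition 1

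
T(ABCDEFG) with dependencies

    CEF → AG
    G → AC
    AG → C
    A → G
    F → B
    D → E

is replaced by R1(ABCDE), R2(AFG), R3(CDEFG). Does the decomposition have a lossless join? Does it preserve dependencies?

lossy and not dependency-preserving

Lossless test (chase): Rows 2 and 3 agree on G; apply G→AC and equate their AC entries. Rows 1 and 2 agree on A; apply A→G and equate their G entries. Rows 2 and 3 agree on F; apply F→B and equate their B entries. No row becomes fully distinguished — the join is lossy.
Dependency preservation: the restricted closure of {F} across the fragments never reaches {B}, so F → B cannot be enforced without a join — not preserved.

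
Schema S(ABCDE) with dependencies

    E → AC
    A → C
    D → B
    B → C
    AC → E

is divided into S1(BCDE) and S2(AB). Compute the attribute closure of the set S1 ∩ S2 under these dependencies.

S1 ∩ S2 = {B}.
B → C applies, adding C
Closure: {BC}.

BC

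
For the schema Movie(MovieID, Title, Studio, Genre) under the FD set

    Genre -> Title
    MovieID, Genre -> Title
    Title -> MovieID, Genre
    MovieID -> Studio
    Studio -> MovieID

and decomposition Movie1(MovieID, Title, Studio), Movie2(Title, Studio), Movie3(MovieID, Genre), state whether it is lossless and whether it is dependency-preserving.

lossy and not dependency-preserving

Lossless test (chase): Rows 1 and 2 agree on Title; apply Title→MovieID, Genre and equate their MovieID, Genre entries. Rows 1 and 3 agree on MovieID; apply MovieID→Studio and equate their Studio entries. No row becomes fully distinguished — the join is lossy.
Dependency preservation: the restricted closure of {Genre} across the fragments never reaches {Title}, so Genre → Title cannot be enforced without a join — not preserved.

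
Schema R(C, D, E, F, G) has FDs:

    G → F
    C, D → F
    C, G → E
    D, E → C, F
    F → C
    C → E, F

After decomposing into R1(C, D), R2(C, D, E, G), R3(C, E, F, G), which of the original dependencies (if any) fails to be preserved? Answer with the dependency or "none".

none

G → F lies within R3.
C, D → F: restricted closure across fragments reaches F.
C, G → E lies within R2.
D, E → C, F: restricted closure across fragments reaches C, F.
F → C lies within R3.
C → E, F lies within R3.
Every dependency is enforceable on the fragments, so the decomposition is dependency-preserving.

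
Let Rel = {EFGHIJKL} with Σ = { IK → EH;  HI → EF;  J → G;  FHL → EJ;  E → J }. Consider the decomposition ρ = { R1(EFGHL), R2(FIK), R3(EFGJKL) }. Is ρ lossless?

No

Chase test. Columns are EFGHIJKL; row i has aⱼ where attribute j ∈ Ri, else bᵢⱼ.
Initial tableau (one row per fragment):
  row 1: a1 a2 a3 a4 b15 b16 b17 a8
  row 2: b21 a2 b23 b24 a5 b26 a7 b28
  row 3: a1 a2 a3 b34 b35 a6 a7 a8
Rows 1 and 3 agree on E; apply E→J and equate their J entries.
No row becomes fully distinguished — the join is lossy.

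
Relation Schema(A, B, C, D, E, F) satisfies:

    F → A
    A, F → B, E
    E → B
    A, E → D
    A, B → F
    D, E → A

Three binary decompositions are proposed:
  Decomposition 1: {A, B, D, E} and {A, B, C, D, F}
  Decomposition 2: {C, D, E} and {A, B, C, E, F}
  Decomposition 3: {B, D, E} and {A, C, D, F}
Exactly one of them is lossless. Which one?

Decomposition 1

Decomposition 1: common = {A, B, D}, closure = {A, B, D, E, F} → lossless.
Decomposition 2: common = {C, E}, closure = {B, C, E} → lossy.
Decomposition 3: common = {D}, closure = {D} → lossy.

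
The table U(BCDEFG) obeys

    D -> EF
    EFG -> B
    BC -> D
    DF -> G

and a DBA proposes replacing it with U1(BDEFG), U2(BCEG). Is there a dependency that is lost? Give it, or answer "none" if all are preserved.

BC -> D

Check BC → D: no single fragment contains all of {BCD}, and the restricted closure of {BC} across the fragments never reaches {D}.
D → EF is preserved.
EFG → B is preserved.
DF → G is preserved.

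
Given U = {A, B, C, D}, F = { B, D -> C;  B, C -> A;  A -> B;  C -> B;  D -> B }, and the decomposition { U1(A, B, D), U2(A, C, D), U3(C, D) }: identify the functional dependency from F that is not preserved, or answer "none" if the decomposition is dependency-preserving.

B, D → C: restricted closure across fragments reaches C.
B, C → A: restricted closure across fragments reaches A.
A → B lies within U1.
C → B: restricted closure across fragments reaches B.
D → B lies within U1.
Every dependency is enforceable on the fragments, so the decomposition is dependency-preserving.

none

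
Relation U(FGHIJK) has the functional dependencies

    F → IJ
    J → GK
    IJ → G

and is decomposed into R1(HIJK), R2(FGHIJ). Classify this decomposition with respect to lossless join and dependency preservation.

Lossless test: (HIJ)⁺ = {GHIJK}, which contains all of one fragment — lossless.
Dependency preservation: J → GK is not contained in any single fragment, but the restricted closure of its left-hand side across the fragments still reaches the right-hand side; the remaining FDs each lie inside some fragment. All dependencies are preserved.

lossless and dependency-preserving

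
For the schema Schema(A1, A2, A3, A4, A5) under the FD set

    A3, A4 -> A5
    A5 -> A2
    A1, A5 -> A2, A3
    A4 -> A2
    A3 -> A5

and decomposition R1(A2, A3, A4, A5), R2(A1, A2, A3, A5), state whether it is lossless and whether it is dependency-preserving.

lossy but dependency-preserving

Lossless test: (A2, A3, A5)⁺ = {A2, A3, A5}, which is a superkey of neither fragment — lossy.
Dependency preservation: every FD's attributes lie within a single fragment, so each can be enforced locally — preserved.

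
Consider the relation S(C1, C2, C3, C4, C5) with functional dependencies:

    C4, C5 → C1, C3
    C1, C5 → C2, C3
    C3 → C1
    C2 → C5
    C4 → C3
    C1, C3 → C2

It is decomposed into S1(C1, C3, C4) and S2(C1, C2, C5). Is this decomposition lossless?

No

Common attributes: S1 ∩ S2 = {C1}.
No dependency enlarges {C1}, so (C1)⁺ = {C1}.
The closure contains neither all of S1 = {C1, C3, C4} nor all of S2 = {C1, C2, C5}, so the common attributes are not a superkey of either fragment. The join is lossy.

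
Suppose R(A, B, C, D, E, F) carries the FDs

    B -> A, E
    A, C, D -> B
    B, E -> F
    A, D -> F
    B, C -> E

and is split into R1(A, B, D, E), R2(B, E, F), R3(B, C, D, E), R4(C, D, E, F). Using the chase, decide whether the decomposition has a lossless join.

Yes

Chase test. Columns are A, B, C, D, E, F; row i has aⱼ where attribute j ∈ Ri, else bᵢⱼ.
Initial tableau (one row per fragment):
  row 1: a1 a2 b13 a4 a5 b16
  row 2: b21 a2 b23 b24 a5 a6
  row 3: b31 a2 a3 a4 a5 b36
  row 4: b41 b42 a3 a4 a5 a6
Rows 1 and 2 agree on B; apply B→A, E and equate their A, E entries.
Rows 1 and 3 agree on B; apply B→A, E and equate their A, E entries.
Rows 1 and 2 agree on B, E; apply B, E→F and equate their F entries.
Rows 1 and 3 agree on B, E; apply B, E→F and equate their F entries.
Row 3 is now all distinguished symbols — the join is lossless.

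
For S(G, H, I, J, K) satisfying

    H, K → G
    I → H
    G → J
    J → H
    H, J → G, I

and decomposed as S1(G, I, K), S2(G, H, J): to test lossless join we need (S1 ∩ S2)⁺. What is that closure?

G, H, I, J

S1 ∩ S2 = {G}.
G → J applies, adding J
J → H applies, adding H
H, J → G, I applies, adding I
Closure: {G, H, I, J}.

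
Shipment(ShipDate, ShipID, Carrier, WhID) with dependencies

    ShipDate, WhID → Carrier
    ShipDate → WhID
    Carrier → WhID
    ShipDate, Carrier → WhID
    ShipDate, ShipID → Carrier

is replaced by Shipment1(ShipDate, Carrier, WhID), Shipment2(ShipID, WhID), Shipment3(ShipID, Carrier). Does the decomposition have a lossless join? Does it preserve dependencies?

lossy but dependency-preserving

Lossless test (chase): Rows 1 and 3 agree on Carrier; apply Carrier→WhID and equate their WhID entries. No row becomes fully distinguished — the join is lossy.
Dependency preservation: ShipDate, ShipID → Carrier is not contained in any single fragment, but the restricted closure of its left-hand side across the fragments still reaches the right-hand side; the remaining FDs each lie inside some fragment. All dependencies are preserved.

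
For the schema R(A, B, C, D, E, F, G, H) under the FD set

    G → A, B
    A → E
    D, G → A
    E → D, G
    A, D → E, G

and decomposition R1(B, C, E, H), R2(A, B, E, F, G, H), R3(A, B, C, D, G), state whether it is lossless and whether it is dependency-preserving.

lossy but dependency-preserving

Lossless test (chase): Rows 2 and 3 agree on A; apply A→E and equate their E entries. Rows 1 and 2 agree on E; apply E→D, G and equate their D, G entries. Rows 1 and 3 agree on E; apply E→D, G and equate their D, G entries. Rows 1 and 2 agree on G; apply G→A, B and equate their A, B entries. No row becomes fully distinguished — the join is lossy.
Dependency preservation: E → D, G; A, D → E, G are not contained in any single fragment, but the restricted closure of each left-hand side across the fragments still reaches the right-hand side; the remaining FDs each lie inside some fragment. All dependencies are preserved.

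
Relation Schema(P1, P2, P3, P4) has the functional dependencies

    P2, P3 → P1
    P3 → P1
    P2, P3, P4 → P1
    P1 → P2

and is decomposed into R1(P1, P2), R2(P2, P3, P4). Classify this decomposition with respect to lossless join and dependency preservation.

lossy and not dependency-preserving

Lossless test: (P2)⁺ = {P2}, which is a superkey of neither fragment — lossy.
Dependency preservation: the restricted closure of {P2, P3} across the fragments never reaches {P1}, so P2, P3 → P1 cannot be enforced without a join — not preserved.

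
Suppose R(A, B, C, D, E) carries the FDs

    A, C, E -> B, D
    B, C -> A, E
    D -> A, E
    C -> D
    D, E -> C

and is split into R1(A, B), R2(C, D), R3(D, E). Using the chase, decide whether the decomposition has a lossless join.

Chase test. Columns are A, B, C, D, E; row i has aⱼ where attribute j ∈ Ri, else bᵢⱼ.
Initial tableau (one row per fragment):
  row 1: a1 a2 b13 b14 b15
  row 2: b21 b22 a3 a4 b25
  row 3: b31 b32 b33 a4 a5
Rows 2 and 3 agree on D; apply D→A, E and equate their A, E entries.
Rows 2 and 3 agree on D, E; apply D, E→C and equate their C entries.
Rows 2 and 3 agree on A, C, E; apply A, C, E→B, D and equate their B, D entries.
No row becomes fully distinguished — the join is lossy.

No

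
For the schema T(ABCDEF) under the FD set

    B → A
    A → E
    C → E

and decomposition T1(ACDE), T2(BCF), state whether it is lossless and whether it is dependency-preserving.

lossy and not dependency-preserving

Lossless test: (C)⁺ = {CE}, which is a superkey of neither fragment — lossy.
Dependency preservation: the restricted closure of {B} across the fragments never reaches {A}, so B → A cannot be enforced without a join — not preserved.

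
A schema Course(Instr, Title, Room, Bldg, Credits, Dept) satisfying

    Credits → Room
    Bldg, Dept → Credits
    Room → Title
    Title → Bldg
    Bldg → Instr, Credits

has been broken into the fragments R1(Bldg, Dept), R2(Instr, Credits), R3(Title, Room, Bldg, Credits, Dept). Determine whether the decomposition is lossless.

Chase test. Columns are Instr, Title, Room, Bldg, Credits, Dept; row i has aⱼ where attribute j ∈ Ri, else bᵢⱼ.
Initial tableau (one row per fragment):
  row 1: b11 b12 b13 a4 b15 a6
  row 2: a1 b22 b23 b24 a5 b26
  row 3: b31 a2 a3 a4 a5 a6
Rows 2 and 3 agree on Credits; apply Credits→Room and equate their Room entries.
Rows 1 and 3 agree on Bldg, Dept; apply Bldg, Dept→Credits and equate their Credits entries.
Rows 2 and 3 agree on Room; apply Room→Title and equate their Title entries.
Rows 2 and 3 agree on Title; apply Title→Bldg and equate their Bldg entries.
Rows 1 and 2 agree on Bldg; apply Bldg→Instr, Credits and equate their Instr, Credits entries.
Rows 1 and 3 agree on Bldg; apply Bldg→Instr, Credits and equate their Instr, Credits entries.
Rows 1 and 2 agree on Credits; apply Credits→Room and equate their Room entries.
Rows 1 and 2 agree on Room; apply Room→Title and equate their Title entries.
Row 1 is now all distinguished symbols — the join is lossless.

Yes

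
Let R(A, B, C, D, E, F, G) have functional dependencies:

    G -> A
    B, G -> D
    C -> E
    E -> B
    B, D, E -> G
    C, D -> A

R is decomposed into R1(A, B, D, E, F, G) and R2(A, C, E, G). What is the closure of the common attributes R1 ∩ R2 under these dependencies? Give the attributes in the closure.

R1 ∩ R2 = {A, E, G}.
E → B applies, adding B
B, G → D applies, adding D
Closure: {A, B, D, E, G}.

A, B, D, E, G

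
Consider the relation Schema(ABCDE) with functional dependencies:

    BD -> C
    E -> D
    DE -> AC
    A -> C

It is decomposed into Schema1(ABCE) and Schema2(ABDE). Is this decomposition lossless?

Yes

Common attributes: Schema1 ∩ Schema2 = {ABE}.
Closure of {ABE}: E → D applies, adding D; DE → AC applies, adding C. So (ABE)⁺ = {ABCDE}.
This closure contains every attribute of Schema1, so Schema1 ∩ Schema2 → Schema1. The join is lossless.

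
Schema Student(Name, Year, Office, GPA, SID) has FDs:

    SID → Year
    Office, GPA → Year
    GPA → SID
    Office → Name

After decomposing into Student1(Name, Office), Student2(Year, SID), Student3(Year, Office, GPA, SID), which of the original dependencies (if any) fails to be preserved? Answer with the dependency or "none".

none

SID → Year lies within Student2.
Office, GPA → Year lies within Student3.
GPA → SID lies within Student3.
Office → Name lies within Student1.
Every dependency is enforceable on the fragments, so the decomposition is dependency-preserving.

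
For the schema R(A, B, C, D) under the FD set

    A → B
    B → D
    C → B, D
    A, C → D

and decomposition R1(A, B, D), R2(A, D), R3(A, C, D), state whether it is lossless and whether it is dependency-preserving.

Lossless test (chase): Rows 1 and 2 agree on A; apply A→B and equate their B entries. Rows 1 and 3 agree on A; apply A→B and equate their B entries. Row 3 is now all distinguished symbols — the join is lossless.
Dependency preservation: the restricted closure of {C} across the fragments never reaches {B, D}, so C → B, D cannot be enforced without a join — not preserved.

lossless but not dependency-preserving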